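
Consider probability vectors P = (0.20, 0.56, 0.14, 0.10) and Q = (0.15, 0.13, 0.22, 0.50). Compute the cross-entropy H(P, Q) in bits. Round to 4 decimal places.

2.6015 bits

H(P,Q) = −Σ p·log₂ q.
  −0.20·log₂(0.15) = 0.54739
  −0.56·log₂(0.13) = 1.64831
  −0.14·log₂(0.22) = 0.30582
  −0.10·log₂(0.50) = 0.10000
H(P,Q) = 2.6015 bits.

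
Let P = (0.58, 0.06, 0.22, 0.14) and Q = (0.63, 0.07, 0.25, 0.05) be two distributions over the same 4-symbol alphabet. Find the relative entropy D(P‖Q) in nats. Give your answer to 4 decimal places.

D(P‖Q) = Σ p·ln(p/q).
  0.58·ln(0.58/0.63) = -0.04796
  0.06·ln(0.06/0.07) = -0.00925
  0.22·ln(0.22/0.25) = -0.02812
  0.14·ln(0.14/0.05) = 0.14415
D(P‖Q) = 0.0588 nats.

0.0588 nats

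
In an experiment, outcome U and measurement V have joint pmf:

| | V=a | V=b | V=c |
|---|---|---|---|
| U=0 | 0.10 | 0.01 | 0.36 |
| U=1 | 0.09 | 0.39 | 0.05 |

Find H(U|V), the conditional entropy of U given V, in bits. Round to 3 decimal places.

Chain rule: H(U|V) = H(U,V) − H(V).
Marginals: p(U) = (0.4700, 0.5300), p(V) = (0.1900, 0.4000, 0.4100).
H(U,V) = 1.9878 bits; H(V) = 1.5114 bits.
H(U|V) = 1.9878 − 1.5114 = 0.476 bits.

0.476 bits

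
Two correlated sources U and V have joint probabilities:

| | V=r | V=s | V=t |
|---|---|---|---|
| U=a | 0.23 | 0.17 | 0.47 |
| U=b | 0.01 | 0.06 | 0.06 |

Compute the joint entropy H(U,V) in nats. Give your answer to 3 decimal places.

1.378 nats

H(U,V) = −Σ p(x,y)·ln p(x,y) over all 6 cells.
  cell (a,r): −0.23·ln0.23 = 0.3380
  cell (a,s): −0.17·ln0.17 = 0.3012
  cell (a,t): −0.47·ln0.47 = 0.3549
  cell (b,r): −0.01·ln0.01 = 0.0461
  cell (b,s): −0.06·ln0.06 = 0.1688
  cell (b,t): −0.06·ln0.06 = 0.1688
Sum = 1.378 nats.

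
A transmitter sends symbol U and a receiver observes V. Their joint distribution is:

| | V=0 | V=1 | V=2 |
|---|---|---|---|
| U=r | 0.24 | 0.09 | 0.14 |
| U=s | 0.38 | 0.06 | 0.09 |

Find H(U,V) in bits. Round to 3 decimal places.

H(U,V) = −Σ p(x,y)·log₂ p(x,y) over all 6 cells.
  cell (r,0): −0.24·log₂0.24 = 0.4941
  cell (r,1): −0.09·log₂0.09 = 0.3127
  cell (r,2): −0.14·log₂0.14 = 0.3971
  cell (s,0): −0.38·log₂0.38 = 0.5305
  cell (s,1): −0.06·log₂0.06 = 0.2435
  cell (s,2): −0.09·log₂0.09 = 0.3127
Sum = 2.291 bits.

2.291 bits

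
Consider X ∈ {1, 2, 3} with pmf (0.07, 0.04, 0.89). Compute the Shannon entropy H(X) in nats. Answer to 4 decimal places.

0.4186 nats

H(X) = −Σ p·ln p.
  −(0.07)·ln(0.07) = 0.18615
  −(0.04)·ln(0.04) = 0.12876
  −(0.89)·ln(0.89) = 0.10372
Sum: 0.18615 + 0.12876 + 0.10372 = 0.4186 nats.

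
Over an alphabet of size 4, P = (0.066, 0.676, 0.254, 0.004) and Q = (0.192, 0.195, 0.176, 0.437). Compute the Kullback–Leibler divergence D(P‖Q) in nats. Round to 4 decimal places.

0.8443 nats

D(P‖Q) = Σ p·ln(p/q).
  0.066·ln(0.066/0.192) = -0.07048
  0.676·ln(0.676/0.195) = 0.84040
  0.254·ln(0.254/0.176) = 0.09318
  0.004·ln(0.004/0.437) = -0.01877
D(P‖Q) = 0.8443 nats.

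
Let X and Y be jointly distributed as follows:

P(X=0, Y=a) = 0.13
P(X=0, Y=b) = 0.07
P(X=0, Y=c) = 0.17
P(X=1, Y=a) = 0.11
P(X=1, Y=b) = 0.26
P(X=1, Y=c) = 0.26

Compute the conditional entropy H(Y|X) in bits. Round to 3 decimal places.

1.496 bits

Marginals: p(X) = (0.3700, 0.6300), p(Y) = (0.2400, 0.3300, 0.4300).
H(Y|X) = Σ p(X) · H(Y|X=·).
  X=0: p=0.3700, H(Y|X=0) = 1.5002
  X=1: p=0.6300, H(Y|X=1) = 1.4935
Weighted sum = 1.496 bits.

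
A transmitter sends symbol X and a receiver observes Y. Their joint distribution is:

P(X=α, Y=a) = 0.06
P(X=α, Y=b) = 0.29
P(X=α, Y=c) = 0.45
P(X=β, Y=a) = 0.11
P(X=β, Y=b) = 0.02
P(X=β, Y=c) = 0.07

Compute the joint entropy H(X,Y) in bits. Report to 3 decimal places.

2.012 bits

H(X,Y) = −Σ p(x,y)·log₂ p(x,y) over all 6 cells.
  cell (α,a): −0.06·log₂0.06 = 0.2435
  cell (α,b): −0.29·log₂0.29 = 0.5179
  cell (α,c): −0.45·log₂0.45 = 0.5184
  cell (β,a): −0.11·log₂0.11 = 0.3503
  cell (β,b): −0.02·log₂0.02 = 0.1129
  cell (β,c): −0.07·log₂0.07 = 0.2686
Sum = 2.012 bits.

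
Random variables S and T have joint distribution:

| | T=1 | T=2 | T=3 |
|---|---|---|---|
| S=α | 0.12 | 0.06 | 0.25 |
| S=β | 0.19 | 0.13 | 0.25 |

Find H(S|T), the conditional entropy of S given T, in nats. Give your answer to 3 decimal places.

Marginals: p(S) = (0.4300, 0.5700), p(T) = (0.3100, 0.1900, 0.5000).
H(S|T) = Σ p(T) · H(S|T=·).
  T=1: p=0.3100, H(S|T=1) = 0.6674
  T=2: p=0.1900, H(S|T=2) = 0.6237
  T=3: p=0.5000, H(S|T=3) = 0.6931
Weighted sum = 0.672 nats.

0.672 nats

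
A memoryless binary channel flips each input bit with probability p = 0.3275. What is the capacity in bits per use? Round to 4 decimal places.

Binary symmetric channel: C = 1 − h₂(ε) where h₂ is the binary entropy function.
h₂(0.3275) = −0.3275·log₂0.3275 − 0.6725·log₂0.6725 = 0.9124.
C = 1 − 0.9124 = 0.0876 bits per channel use.

0.0876 bits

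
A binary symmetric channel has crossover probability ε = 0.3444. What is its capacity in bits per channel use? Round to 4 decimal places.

Binary symmetric channel: C = 1 − h₂(ε) where h₂ is the binary entropy function.
h₂(0.3444) = −0.3444·log₂0.3444 − 0.6556·log₂0.6556 = 0.9290.
C = 1 − 0.9290 = 0.0710 bits per channel use.

0.0710 bits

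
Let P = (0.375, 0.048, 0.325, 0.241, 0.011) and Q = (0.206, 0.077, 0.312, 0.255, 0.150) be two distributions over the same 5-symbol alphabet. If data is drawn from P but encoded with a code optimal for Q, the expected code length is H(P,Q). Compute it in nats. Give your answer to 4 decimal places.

H(P,Q) = −Σ p·ln q.
  −0.375·ln(0.206) = 0.59245
  −0.048·ln(0.077) = 0.12307
  −0.325·ln(0.312) = 0.37854
  −0.241·ln(0.255) = 0.32932
  −0.011·ln(0.150) = 0.02087
H(P,Q) = 1.4443 nats.

1.4443 nats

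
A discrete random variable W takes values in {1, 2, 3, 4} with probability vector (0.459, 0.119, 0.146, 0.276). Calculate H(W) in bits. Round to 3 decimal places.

H(W) = −Σ p·log₂ p.
  −(0.459)·log₂(0.459) = 0.5157
  −(0.119)·log₂(0.119) = 0.3654
  −(0.146)·log₂(0.146) = 0.4053
  −(0.276)·log₂(0.276) = 0.5126
Sum: 0.5157 + 0.3654 + 0.4053 + 0.5126 = 1.799 bits.

1.799 bits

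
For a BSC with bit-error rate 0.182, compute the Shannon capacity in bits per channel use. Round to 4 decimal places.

Binary symmetric channel: C = 1 − h₂(ε) where h₂ is the binary entropy function.
h₂(0.182) = −0.182·log₂0.182 − 0.818·log₂0.818 = 0.6844.
C = 1 − 0.6844 = 0.3156 bits per channel use.

0.3156 bits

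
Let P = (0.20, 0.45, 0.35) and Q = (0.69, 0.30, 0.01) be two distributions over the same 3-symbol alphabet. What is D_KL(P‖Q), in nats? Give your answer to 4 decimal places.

1.1792 nats

D(P‖Q) = Σ p·ln(p/q).
  0.20·ln(0.20/0.69) = -0.24767
  0.45·ln(0.45/0.30) = 0.18246
  0.35·ln(0.35/0.01) = 1.24437
D(P‖Q) = 1.1792 nats.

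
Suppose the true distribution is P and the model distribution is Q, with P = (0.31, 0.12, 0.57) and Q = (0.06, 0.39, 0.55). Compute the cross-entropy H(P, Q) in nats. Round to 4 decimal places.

H(P,Q) = −Σ p·ln q.
  −0.31·ln(0.06) = 0.87216
  −0.12·ln(0.39) = 0.11299
  −0.57·ln(0.55) = 0.34077
H(P,Q) = 1.3259 nats.

1.3259 nats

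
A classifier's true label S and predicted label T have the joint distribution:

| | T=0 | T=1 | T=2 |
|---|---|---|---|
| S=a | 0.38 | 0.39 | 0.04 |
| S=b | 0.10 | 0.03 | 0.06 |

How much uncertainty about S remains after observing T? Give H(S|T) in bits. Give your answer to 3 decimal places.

Marginals: p(S) = (0.8100, 0.1900), p(T) = (0.4800, 0.4200, 0.1000).
H(S|T) = Σ p(T) · H(S|T=·).
  T=0: p=0.4800, H(S|T=0) = 0.7383
  T=1: p=0.4200, H(S|T=1) = 0.3712
  T=2: p=0.1000, H(S|T=2) = 0.9710
Weighted sum = 0.607 bits.

0.607 bits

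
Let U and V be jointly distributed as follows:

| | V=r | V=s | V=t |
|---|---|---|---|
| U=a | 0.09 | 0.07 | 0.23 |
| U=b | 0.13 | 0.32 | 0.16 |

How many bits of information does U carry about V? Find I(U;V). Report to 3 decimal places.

0.104 bits

Marginals: p(U) = (0.3900, 0.6100), p(V) = (0.2200, 0.3900, 0.3900).
I(U;V) = H(U) + H(V) − H(U,V).
H(U) = 0.9648, H(V) = 1.5402, H(U,V) = 2.4006.
I(U;V) = 0.9648 + 1.5402 − 2.4006 = 0.104 bits.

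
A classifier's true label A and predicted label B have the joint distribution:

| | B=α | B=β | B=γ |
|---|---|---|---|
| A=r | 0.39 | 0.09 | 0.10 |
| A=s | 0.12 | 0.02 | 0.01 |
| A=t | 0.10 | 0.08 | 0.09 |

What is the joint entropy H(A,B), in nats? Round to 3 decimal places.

H(A,B) = −Σ p(x,y)·ln p(x,y) over all 9 cells.
  cell (r,α): −0.39·ln0.39 = 0.3672
  cell (r,β): −0.09·ln0.09 = 0.2167
  cell (r,γ): −0.10·ln0.10 = 0.2303
  cell (s,α): −0.12·ln0.12 = 0.2544
  cell (s,β): −0.02·ln0.02 = 0.0782
  cell (s,γ): −0.01·ln0.01 = 0.0461
  cell (t,α): −0.10·ln0.10 = 0.2303
  cell (t,β): −0.08·ln0.08 = 0.2021
  cell (t,γ): −0.09·ln0.09 = 0.2167
Sum = 1.842 nats.

1.842 nats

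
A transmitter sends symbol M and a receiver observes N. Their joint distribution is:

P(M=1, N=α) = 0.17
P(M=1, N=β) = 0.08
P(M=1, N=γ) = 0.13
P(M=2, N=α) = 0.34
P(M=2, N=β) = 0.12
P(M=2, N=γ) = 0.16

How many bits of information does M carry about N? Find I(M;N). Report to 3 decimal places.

0.008 bits

Marginals: p(M) = (0.3800, 0.6200), p(N) = (0.5100, 0.2000, 0.2900).
I(M;N) = Σ p(x,y)·log₂[p(x,y)/(p(x)p(y))].
  (1,α): 0.17·log₂(0.8772) = -0.0321
  (1,β): 0.08·log₂(1.0526) = 0.0059
  (1,γ): 0.13·log₂(1.1797) = 0.0310
  (2,α): 0.34·log₂(1.0753) = 0.0356
  (2,β): 0.12·log₂(0.9677) = -0.0057
  (2,γ): 0.16·log₂(0.8899) = -0.0269
Sum = 0.008 bits.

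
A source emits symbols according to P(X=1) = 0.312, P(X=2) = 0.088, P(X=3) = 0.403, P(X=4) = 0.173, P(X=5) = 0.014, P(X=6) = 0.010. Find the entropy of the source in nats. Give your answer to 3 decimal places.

H(X) = −Σ p·ln p.
  −(0.312)·ln(0.312) = 0.3634
  −(0.088)·ln(0.088) = 0.2139
  −(0.403)·ln(0.403) = 0.3663
  −(0.173)·ln(0.173) = 0.3035
  −(0.014)·ln(0.014) = 0.0598
  −(0.010)·ln(0.010) = 0.0461
Sum: 0.3634 + 0.2139 + 0.3663 + 0.3035 + 0.0598 + 0.0461 = 1.353 nats.

1.353 nats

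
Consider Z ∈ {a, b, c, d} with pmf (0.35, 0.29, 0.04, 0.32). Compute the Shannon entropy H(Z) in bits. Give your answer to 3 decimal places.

H(Z) = −Σ p·log₂ p.
  −(0.35)·log₂(0.35) = 0.5301
  −(0.29)·log₂(0.29) = 0.5179
  −(0.04)·log₂(0.04) = 0.1858
  −(0.32)·log₂(0.32) = 0.5260
Sum: 0.5301 + 0.5179 + 0.1858 + 0.5260 = 1.760 bits.

1.760 bits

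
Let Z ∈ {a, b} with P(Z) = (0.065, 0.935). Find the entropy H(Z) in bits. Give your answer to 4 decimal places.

H(Z) = −Σ p·log₂ p.
  −(0.065)·log₂(0.065) = 0.25632
  −(0.935)·log₂(0.935) = 0.09066
Sum: 0.25632 + 0.09066 = 0.3470 bits.

0.3470 bits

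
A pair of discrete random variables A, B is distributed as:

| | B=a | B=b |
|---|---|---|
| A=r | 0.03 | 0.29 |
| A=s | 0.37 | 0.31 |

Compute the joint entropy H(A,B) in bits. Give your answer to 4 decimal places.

1.7242 bits

H(A,B) = −Σ p(x,y)·log₂ p(x,y) over all 4 cells.
  cell (r,a): −0.03·log₂0.03 = 0.15177
  cell (r,b): −0.29·log₂0.29 = 0.51790
  cell (s,a): −0.37·log₂0.37 = 0.53073
  cell (s,b): −0.31·log₂0.31 = 0.52379
Sum = 1.7242 bits.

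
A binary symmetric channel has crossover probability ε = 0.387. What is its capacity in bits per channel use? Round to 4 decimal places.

0.0372 bits

Binary symmetric channel: C = 1 − h₂(ε) where h₂ is the binary entropy function.
h₂(0.387) = −0.387·log₂0.387 − 0.613·log₂0.613 = 0.9628.
C = 1 − 0.9628 = 0.0372 bits per channel use.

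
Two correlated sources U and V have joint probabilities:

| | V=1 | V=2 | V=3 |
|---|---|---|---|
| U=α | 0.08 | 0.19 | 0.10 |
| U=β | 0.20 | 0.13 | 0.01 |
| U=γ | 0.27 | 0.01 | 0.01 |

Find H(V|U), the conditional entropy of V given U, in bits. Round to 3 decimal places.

1.057 bits

Chain rule: H(V|U) = H(U,V) − H(U).
Marginals: p(U) = (0.3700, 0.3400, 0.2900), p(V) = (0.5500, 0.3300, 0.1200).
H(U,V) = 2.6353 bits; H(U) = 1.5778 bits.
H(V|U) = 2.6353 − 1.5778 = 1.057 bits.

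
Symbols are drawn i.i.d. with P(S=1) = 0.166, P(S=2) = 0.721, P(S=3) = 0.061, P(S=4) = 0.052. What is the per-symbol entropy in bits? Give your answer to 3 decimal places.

1.238 bits

H(S) = −Σ p·log₂ p.
  −(0.166)·log₂(0.166) = 0.4301
  −(0.721)·log₂(0.721) = 0.3403
  −(0.061)·log₂(0.061) = 0.2461
  −(0.052)·log₂(0.052) = 0.2218
Sum: 0.4301 + 0.3403 + 0.2461 + 0.2218 = 1.238 bits.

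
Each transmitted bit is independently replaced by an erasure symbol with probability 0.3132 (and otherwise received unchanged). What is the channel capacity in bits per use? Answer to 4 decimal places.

Binary erasure channel: capacity C = 1 − ε.
C = 1 − 0.3132 = 0.6868 bits per channel use.

0.6868 bits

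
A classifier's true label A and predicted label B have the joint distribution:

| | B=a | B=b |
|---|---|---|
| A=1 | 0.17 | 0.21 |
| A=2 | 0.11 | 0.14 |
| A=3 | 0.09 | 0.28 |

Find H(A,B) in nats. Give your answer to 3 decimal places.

H(A,B) = −Σ p(x,y)·ln p(x,y) over all 6 cells.
  cell (1,a): −0.17·ln0.17 = 0.3012
  cell (1,b): −0.21·ln0.21 = 0.3277
  cell (2,a): −0.11·ln0.11 = 0.2428
  cell (2,b): −0.14·ln0.14 = 0.2753
  cell (3,a): −0.09·ln0.09 = 0.2167
  cell (3,b): −0.28·ln0.28 = 0.3564
Sum = 1.720 nats.

1.720 nats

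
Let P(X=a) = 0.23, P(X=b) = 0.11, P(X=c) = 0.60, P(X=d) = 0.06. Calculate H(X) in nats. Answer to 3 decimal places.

1.056 nats

H(X) = −Σ p·ln p.
  −(0.23)·ln(0.23) = 0.3380
  −(0.11)·ln(0.11) = 0.2428
  −(0.60)·ln(0.60) = 0.3065
  −(0.06)·ln(0.06) = 0.1688
Sum: 0.3380 + 0.2428 + 0.3065 + 0.1688 = 1.056 nats.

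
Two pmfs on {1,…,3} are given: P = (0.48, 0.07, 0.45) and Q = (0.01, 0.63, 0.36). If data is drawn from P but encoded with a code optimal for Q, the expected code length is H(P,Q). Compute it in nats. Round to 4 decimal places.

2.7026 nats

H(P,Q) = −Σ p·ln q.
  −0.48·ln(0.01) = 2.21048
  −0.07·ln(0.63) = 0.03234
  −0.45·ln(0.36) = 0.45974
H(P,Q) = 2.7026 nats.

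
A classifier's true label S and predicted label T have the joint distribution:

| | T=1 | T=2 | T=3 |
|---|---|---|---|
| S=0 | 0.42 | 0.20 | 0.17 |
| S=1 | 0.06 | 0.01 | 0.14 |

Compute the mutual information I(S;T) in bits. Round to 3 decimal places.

0.115 bits

Marginals: p(S) = (0.7900, 0.2100), p(T) = (0.4800, 0.2100, 0.3100).
I(S;T) = Σ p(x,y)·log₂[p(x,y)/(p(x)p(y))].
  (0,1): 0.42·log₂(1.1076) = 0.0619
  (0,2): 0.20·log₂(1.2055) = 0.0539
  (0,3): 0.17·log₂(0.6942) = -0.0895
  (1,1): 0.06·log₂(0.5952) = -0.0449
  (1,2): 0.01·log₂(0.2268) = -0.0214
  (1,3): 0.14·log₂(2.1505) = 0.1547
Sum = 0.115 bits.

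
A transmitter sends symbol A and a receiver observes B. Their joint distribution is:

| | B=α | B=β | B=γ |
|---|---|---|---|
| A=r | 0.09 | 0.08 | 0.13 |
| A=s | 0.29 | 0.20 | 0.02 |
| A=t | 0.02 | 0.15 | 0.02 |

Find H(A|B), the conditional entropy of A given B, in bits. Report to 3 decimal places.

1.231 bits

Marginals: p(A) = (0.3000, 0.5100, 0.1900), p(B) = (0.4000, 0.4300, 0.1700).
H(A|B) = Σ p(B) · H(A|B=·).
  B=α: p=0.4000, H(A|B=α) = 1.0367
  B=β: p=0.4300, H(A|B=β) = 1.4951
  B=γ: p=0.1700, H(A|B=γ) = 1.0224
Weighted sum = 1.231 bits.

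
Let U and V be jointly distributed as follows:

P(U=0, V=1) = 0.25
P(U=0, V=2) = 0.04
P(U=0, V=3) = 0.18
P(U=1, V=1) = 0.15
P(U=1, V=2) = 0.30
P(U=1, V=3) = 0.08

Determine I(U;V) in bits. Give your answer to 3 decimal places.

Marginals: p(U) = (0.4700, 0.5300), p(V) = (0.4000, 0.3400, 0.2600).
I(U;V) = H(U) + H(V) − H(U,V).
H(U) = 0.9974, H(V) = 1.5632, H(U,V) = 2.3542.
I(U;V) = 0.9974 + 1.5632 − 2.3542 = 0.206 bits.

0.206 bits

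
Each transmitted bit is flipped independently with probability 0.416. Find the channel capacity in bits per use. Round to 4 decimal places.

0.0205 bits

Binary symmetric channel: C = 1 − h₂(ε) where h₂ is the binary entropy function.
h₂(0.416) = −0.416·log₂0.416 − 0.584·log₂0.584 = 0.9795.
C = 1 − 0.9795 = 0.0205 bits per channel use.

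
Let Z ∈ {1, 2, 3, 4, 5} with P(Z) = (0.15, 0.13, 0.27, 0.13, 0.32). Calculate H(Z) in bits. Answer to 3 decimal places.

2.212 bits

H(Z) = −Σ p·log₂ p.
  −(0.15)·log₂(0.15) = 0.4105
  −(0.13)·log₂(0.13) = 0.3826
  −(0.27)·log₂(0.27) = 0.5100
  −(0.13)·log₂(0.13) = 0.3826
  −(0.32)·log₂(0.32) = 0.5260
Sum: 0.4105 + 0.3826 + 0.5100 + 0.3826 + 0.5260 = 2.212 bits.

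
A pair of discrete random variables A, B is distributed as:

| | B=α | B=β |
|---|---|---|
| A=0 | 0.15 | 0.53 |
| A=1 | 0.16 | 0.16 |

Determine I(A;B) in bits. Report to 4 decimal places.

Marginals: p(A) = (0.6800, 0.3200), p(B) = (0.3100, 0.6900).
I(A;B) = Σ p(x,y)·log₂[p(x,y)/(p(x)p(y))].
  (0,α): 0.15·log₂(0.7116) = -0.07364
  (0,β): 0.53·log₂(1.1296) = 0.09317
  (1,α): 0.16·log₂(1.6129) = 0.11035
  (1,β): 0.16·log₂(0.7246) = -0.07435
Sum = 0.0555 bits.

0.0555 bits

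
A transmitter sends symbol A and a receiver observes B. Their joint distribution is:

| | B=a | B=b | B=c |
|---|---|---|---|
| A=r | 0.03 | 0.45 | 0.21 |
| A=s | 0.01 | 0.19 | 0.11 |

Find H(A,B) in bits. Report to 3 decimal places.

2.015 bits

H(A,B) = −Σ p(x,y)·log₂ p(x,y) over all 6 cells.
  cell (r,a): −0.03·log₂0.03 = 0.1518
  cell (r,b): −0.45·log₂0.45 = 0.5184
  cell (r,c): −0.21·log₂0.21 = 0.4728
  cell (s,a): −0.01·log₂0.01 = 0.0664
  cell (s,b): −0.19·log₂0.19 = 0.4552
  cell (s,c): −0.11·log₂0.11 = 0.3503
Sum = 2.015 bits.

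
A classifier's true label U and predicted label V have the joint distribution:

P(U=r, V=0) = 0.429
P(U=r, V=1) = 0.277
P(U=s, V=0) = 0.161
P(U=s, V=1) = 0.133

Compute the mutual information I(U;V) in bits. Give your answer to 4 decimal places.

0.0022 bits

Marginals: p(U) = (0.7060, 0.2940), p(V) = (0.5900, 0.4100).
I(U;V) = H(U) + H(V) − H(U,V).
H(U) = 0.8738, H(V) = 0.9765, H(U,V) = 1.8481.
I(U;V) = 0.8738 + 0.9765 − 1.8481 = 0.0022 bits.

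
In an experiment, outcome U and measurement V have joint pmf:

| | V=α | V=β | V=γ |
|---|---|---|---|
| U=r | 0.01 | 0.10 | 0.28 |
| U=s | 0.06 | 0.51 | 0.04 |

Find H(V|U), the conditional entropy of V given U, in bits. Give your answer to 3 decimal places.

Chain rule: H(V|U) = H(U,V) − H(U).
Marginals: p(U) = (0.3900, 0.6100), p(V) = (0.0700, 0.6100, 0.3200).
H(U,V) = 1.8376 bits; H(U) = 0.9648 bits.
H(V|U) = 1.8376 − 0.9648 = 0.873 bits.

0.873 bits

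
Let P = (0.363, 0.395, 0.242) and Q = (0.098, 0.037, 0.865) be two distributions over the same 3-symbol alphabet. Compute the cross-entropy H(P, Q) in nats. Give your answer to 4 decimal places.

H(P,Q) = −Σ p·ln q.
  −0.363·ln(0.098) = 0.84317
  −0.395·ln(0.037) = 1.30225
  −0.242·ln(0.865) = 0.03510
H(P,Q) = 2.1805 nats.

2.1805 nats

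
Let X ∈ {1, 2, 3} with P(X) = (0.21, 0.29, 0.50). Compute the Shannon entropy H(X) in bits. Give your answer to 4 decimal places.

1.4907 bits

H(X) = −Σ p·log₂ p.
  −(0.21)·log₂(0.21) = 0.47282
  −(0.29)·log₂(0.29) = 0.51790
  −(0.50)·log₂(0.50) = 0.50000
Sum: 0.47282 + 0.51790 + 0.50000 = 1.4907 bits.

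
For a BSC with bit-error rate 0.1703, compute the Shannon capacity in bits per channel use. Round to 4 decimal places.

0.3416 bits

Binary symmetric channel: C = 1 − h₂(ε) where h₂ is the binary entropy function.
h₂(0.1703) = −0.1703·log₂0.1703 − 0.8297·log₂0.8297 = 0.6584.
C = 1 − 0.6584 = 0.3416 bits per channel use.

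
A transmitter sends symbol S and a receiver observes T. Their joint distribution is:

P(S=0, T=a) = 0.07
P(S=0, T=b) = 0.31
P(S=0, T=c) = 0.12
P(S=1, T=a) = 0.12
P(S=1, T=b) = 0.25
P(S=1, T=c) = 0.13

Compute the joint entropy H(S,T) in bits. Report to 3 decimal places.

2.409 bits

H(S,T) = −Σ p(x,y)·log₂ p(x,y) over all 6 cells.
  cell (0,a): −0.07·log₂0.07 = 0.2686
  cell (0,b): −0.31·log₂0.31 = 0.5238
  cell (0,c): −0.12·log₂0.12 = 0.3671
  cell (1,a): −0.12·log₂0.12 = 0.3671
  cell (1,b): −0.25·log₂0.25 = 0.5000
  cell (1,c): −0.13·log₂0.13 = 0.3826
Sum = 2.409 bits.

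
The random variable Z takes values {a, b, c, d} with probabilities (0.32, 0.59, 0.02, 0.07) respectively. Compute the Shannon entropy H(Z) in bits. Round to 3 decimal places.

1.357 bits

H(Z) = −Σ p·log₂ p.
  −(0.32)·log₂(0.32) = 0.5260
  −(0.59)·log₂(0.59) = 0.4491
  −(0.02)·log₂(0.02) = 0.1129
  −(0.07)·log₂(0.07) = 0.2686
Sum: 0.5260 + 0.4491 + 0.1129 + 0.2686 = 1.357 bits.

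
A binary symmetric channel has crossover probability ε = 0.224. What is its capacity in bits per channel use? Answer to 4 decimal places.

0.2326 bits

Binary symmetric channel: C = 1 − h₂(ε) where h₂ is the binary entropy function.
h₂(0.224) = −0.224·log₂0.224 − 0.776·log₂0.776 = 0.7674.
C = 1 − 0.7674 = 0.2326 bits per channel use.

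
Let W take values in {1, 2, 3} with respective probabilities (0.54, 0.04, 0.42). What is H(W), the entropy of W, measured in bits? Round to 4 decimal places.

1.1914 bits

H(W) = −Σ p·log₂ p.
  −(0.54)·log₂(0.54) = 0.48004
  −(0.04)·log₂(0.04) = 0.18575
  −(0.42)·log₂(0.42) = 0.52565
Sum: 0.48004 + 0.18575 + 0.52565 = 1.1914 bits.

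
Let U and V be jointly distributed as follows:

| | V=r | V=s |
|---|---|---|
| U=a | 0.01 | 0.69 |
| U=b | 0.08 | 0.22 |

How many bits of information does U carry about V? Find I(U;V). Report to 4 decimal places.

0.1099 bits

Marginals: p(U) = (0.7000, 0.3000), p(V) = (0.0900, 0.9100).
I(U;V) = Σ p(x,y)·log₂[p(x,y)/(p(x)p(y))].
  (a,r): 0.01·log₂(0.1587) = -0.02655
  (a,s): 0.69·log₂(1.0832) = 0.07956
  (b,r): 0.08·log₂(2.9630) = 0.12536
  (b,s): 0.22·log₂(0.8059) = -0.06851
Sum = 0.1099 bits.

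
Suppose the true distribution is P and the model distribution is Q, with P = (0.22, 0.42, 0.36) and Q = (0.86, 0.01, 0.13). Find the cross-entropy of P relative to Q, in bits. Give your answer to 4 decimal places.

H(P,Q) = −Σ p·log₂ q.
  −0.22·log₂(0.86) = 0.04787
  −0.42·log₂(0.01) = 2.79042
  −0.36·log₂(0.13) = 1.05963
H(P,Q) = 3.8979 bits.

3.8979 bits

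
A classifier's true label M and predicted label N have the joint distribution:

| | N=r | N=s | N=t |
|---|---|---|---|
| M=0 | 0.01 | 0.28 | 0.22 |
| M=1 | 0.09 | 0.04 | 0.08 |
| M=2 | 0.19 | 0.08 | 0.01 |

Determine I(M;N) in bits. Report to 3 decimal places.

0.389 bits

Marginals: p(M) = (0.5100, 0.2100, 0.2800), p(N) = (0.2900, 0.4000, 0.3100).
I(M;N) = Σ p(x,y)·log₂[p(x,y)/(p(x)p(y))].
  (0,r): 0.01·log₂(0.0676) = -0.0389
  (0,s): 0.28·log₂(1.3725) = 0.1279
  (0,t): 0.22·log₂(1.3915) = 0.1049
  (1,r): 0.09·log₂(1.4778) = 0.0507
  (1,s): 0.04·log₂(0.4762) = -0.0428
  (1,t): 0.08·log₂(1.2289) = 0.0238
  (2,r): 0.19·log₂(2.3399) = 0.2330
  (2,s): 0.08·log₂(0.7143) = -0.0388
  (2,t): 0.01·log₂(0.1152) = -0.0312
Sum = 0.389 bits.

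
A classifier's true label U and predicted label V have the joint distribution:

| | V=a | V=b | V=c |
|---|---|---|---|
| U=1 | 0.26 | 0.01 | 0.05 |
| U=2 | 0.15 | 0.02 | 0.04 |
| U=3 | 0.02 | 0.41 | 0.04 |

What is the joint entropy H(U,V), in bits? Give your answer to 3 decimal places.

H(U,V) = −Σ p(x,y)·log₂ p(x,y) over all 9 cells.
  cell (1,a): −0.26·log₂0.26 = 0.5053
  cell (1,b): −0.01·log₂0.01 = 0.0664
  cell (1,c): −0.05·log₂0.05 = 0.2161
  cell (2,a): −0.15·log₂0.15 = 0.4105
  cell (2,b): −0.02·log₂0.02 = 0.1129
  cell (2,c): −0.04·log₂0.04 = 0.1858
  cell (3,a): −0.02·log₂0.02 = 0.1129
  cell (3,b): −0.41·log₂0.41 = 0.5274
  cell (3,c): −0.04·log₂0.04 = 0.1858
Sum = 2.323 bits.

2.323 bits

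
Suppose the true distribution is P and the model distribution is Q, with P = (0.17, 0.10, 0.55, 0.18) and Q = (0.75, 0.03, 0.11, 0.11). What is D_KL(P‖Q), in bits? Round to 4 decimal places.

1.2146 bits

D(P‖Q) = Σ p·log₂(p/q).
  0.17·log₂(0.17/0.75) = -0.36403
  0.10·log₂(0.10/0.03) = 0.17370
  0.55·log₂(0.55/0.11) = 1.27706
  0.18·log₂(0.18/0.11) = 0.12789
D(P‖Q) = 1.2146 bits.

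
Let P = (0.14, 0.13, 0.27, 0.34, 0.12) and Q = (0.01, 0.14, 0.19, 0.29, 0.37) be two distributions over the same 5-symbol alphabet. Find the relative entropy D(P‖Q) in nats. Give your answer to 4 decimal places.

D(P‖Q) = Σ p·ln(p/q).
  0.14·ln(0.14/0.01) = 0.36947
  0.13·ln(0.13/0.14) = -0.00963
  0.27·ln(0.27/0.19) = 0.09488
  0.34·ln(0.34/0.29) = 0.05408
  0.12·ln(0.12/0.37) = -0.13512
D(P‖Q) = 0.3737 nats.

0.3737 nats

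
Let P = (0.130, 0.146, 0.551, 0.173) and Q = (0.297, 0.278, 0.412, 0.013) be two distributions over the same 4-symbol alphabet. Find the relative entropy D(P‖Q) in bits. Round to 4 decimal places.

0.5865 bits

D(P‖Q) = Σ p·log₂(p/q).
  0.130·log₂(0.130/0.297) = -0.15495
  0.146·log₂(0.146/0.278) = -0.13565
  0.551·log₂(0.551/0.412) = 0.23109
  0.173·log₂(0.173/0.013) = 0.64601
D(P‖Q) = 0.5865 bits.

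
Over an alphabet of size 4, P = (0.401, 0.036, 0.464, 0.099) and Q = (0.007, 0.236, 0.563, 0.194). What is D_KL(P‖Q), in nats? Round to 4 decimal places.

D(P‖Q) = Σ p·ln(p/q).
  0.401·ln(0.401/0.007) = 1.62327
  0.036·ln(0.036/0.236) = -0.06769
  0.464·ln(0.464/0.563) = -0.08974
  0.099·ln(0.099/0.194) = -0.06660
D(P‖Q) = 1.3992 nats.

1.3992 nats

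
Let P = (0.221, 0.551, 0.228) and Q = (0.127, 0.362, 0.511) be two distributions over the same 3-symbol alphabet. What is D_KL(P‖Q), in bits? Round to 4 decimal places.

D(P‖Q) = Σ p·log₂(p/q).
  0.221·log₂(0.221/0.127) = 0.17663
  0.551·log₂(0.551/0.362) = 0.33394
  0.228·log₂(0.228/0.511) = -0.26546
D(P‖Q) = 0.2451 bits.

0.2451 bits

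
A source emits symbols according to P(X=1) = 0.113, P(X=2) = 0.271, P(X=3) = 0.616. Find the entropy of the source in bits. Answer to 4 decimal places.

H(X) = −Σ p·log₂ p.
  −(0.113)·log₂(0.113) = 0.35545
  −(0.271)·log₂(0.271) = 0.51047
  −(0.616)·log₂(0.616) = 0.43058
Sum: 0.35545 + 0.51047 + 0.43058 = 1.2965 bits.

1.2965 bits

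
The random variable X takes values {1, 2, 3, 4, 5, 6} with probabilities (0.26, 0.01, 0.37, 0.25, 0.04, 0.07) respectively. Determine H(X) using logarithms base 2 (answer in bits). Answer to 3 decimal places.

H(X) = −Σ p·log₂ p.
  −(0.26)·log₂(0.26) = 0.5053
  −(0.01)·log₂(0.01) = 0.0664
  −(0.37)·log₂(0.37) = 0.5307
  −(0.25)·log₂(0.25) = 0.5000
  −(0.04)·log₂(0.04) = 0.1858
  −(0.07)·log₂(0.07) = 0.2686
Sum: 0.5053 + 0.0664 + 0.5307 + 0.5000 + 0.1858 + 0.2686 = 2.057 bits.

2.057 bits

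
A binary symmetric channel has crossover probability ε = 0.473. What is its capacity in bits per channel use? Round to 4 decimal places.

0.0021 bits

Binary symmetric channel: C = 1 − h₂(ε) where h₂ is the binary entropy function.
h₂(0.473) = −0.473·log₂0.473 − 0.527·log₂0.527 = 0.9979.
C = 1 − 0.9979 = 0.0021 bits per channel use.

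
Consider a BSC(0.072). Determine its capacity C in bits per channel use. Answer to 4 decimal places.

0.6267 bits

Binary symmetric channel: C = 1 − h₂(ε) where h₂ is the binary entropy function.
h₂(0.072) = −0.072·log₂0.072 − 0.928·log₂0.928 = 0.3733.
C = 1 − 0.3733 = 0.6267 bits per channel use.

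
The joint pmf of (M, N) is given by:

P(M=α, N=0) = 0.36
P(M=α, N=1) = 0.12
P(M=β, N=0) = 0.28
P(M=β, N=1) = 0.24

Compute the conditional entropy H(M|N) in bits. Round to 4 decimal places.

Marginals: p(M) = (0.4800, 0.5200), p(N) = (0.6400, 0.3600).
H(M|N) = Σ p(N) · H(M|N=·).
  N=0: p=0.6400, H(M|N=0) = 0.9887
  N=1: p=0.3600, H(M|N=1) = 0.9183
Weighted sum = 0.9634 bits.

0.9634 bits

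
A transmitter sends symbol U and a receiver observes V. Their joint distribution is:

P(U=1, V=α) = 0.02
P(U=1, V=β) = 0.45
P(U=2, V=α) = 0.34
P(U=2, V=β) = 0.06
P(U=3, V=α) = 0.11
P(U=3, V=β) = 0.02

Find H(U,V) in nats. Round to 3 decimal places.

1.294 nats

H(U,V) = −Σ p(x,y)·ln p(x,y) over all 6 cells.
  cell (1,α): −0.02·ln0.02 = 0.0782
  cell (1,β): −0.45·ln0.45 = 0.3593
  cell (2,α): −0.34·ln0.34 = 0.3668
  cell (2,β): −0.06·ln0.06 = 0.1688
  cell (3,α): −0.11·ln0.11 = 0.2428
  cell (3,β): −0.02·ln0.02 = 0.0782
Sum = 1.294 nats.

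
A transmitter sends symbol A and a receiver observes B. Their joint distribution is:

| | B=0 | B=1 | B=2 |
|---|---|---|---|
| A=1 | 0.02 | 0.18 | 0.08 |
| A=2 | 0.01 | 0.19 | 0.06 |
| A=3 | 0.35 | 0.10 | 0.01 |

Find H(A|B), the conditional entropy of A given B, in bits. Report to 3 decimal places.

Marginals: p(A) = (0.2800, 0.2600, 0.4600), p(B) = (0.3800, 0.4700, 0.1500).
H(A|B) = Σ p(B) · H(A|B=·).
  B=0: p=0.3800, H(A|B=0) = 0.4710
  B=1: p=0.4700, H(A|B=1) = 1.5336
  B=2: p=0.1500, H(A|B=2) = 1.2729
Weighted sum = 1.091 bits.

1.091 bits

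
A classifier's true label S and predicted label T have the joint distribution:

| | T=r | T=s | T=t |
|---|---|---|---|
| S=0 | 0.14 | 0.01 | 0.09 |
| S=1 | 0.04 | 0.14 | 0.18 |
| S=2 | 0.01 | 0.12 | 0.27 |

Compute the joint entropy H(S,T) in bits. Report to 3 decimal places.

H(S,T) = −Σ p(x,y)·log₂ p(x,y) over all 9 cells.
  cell (0,r): −0.14·log₂0.14 = 0.3971
  cell (0,s): −0.01·log₂0.01 = 0.0664
  cell (0,t): −0.09·log₂0.09 = 0.3127
  cell (1,r): −0.04·log₂0.04 = 0.1858
  cell (1,s): −0.14·log₂0.14 = 0.3971
  cell (1,t): −0.18·log₂0.18 = 0.4453
  cell (2,r): −0.01·log₂0.01 = 0.0664
  cell (2,s): −0.12·log₂0.12 = 0.3671
  cell (2,t): −0.27·log₂0.27 = 0.5100
Sum = 2.748 bits.

2.748 bits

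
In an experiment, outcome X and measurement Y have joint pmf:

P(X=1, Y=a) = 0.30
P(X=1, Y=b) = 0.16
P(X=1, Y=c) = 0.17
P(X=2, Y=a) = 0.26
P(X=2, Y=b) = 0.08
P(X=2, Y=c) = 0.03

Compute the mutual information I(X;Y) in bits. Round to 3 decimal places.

Marginals: p(X) = (0.6300, 0.3700), p(Y) = (0.5600, 0.2400, 0.2000).
I(X;Y) = H(X) + H(Y) − H(X,Y).
H(X) = 0.9507, H(Y) = 1.4270, H(X,Y) = 2.3273.
I(X;Y) = 0.9507 + 1.4270 − 2.3273 = 0.050 bits.

0.050 bits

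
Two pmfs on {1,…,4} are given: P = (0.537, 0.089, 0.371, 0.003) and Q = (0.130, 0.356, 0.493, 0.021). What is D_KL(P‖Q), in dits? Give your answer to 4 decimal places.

D(P‖Q) = Σ p·log₁₀(p/q).
  0.537·log₁₀(0.537/0.130) = 0.33081
  0.089·log₁₀(0.089/0.356) = -0.05358
  0.371·log₁₀(0.371/0.493) = -0.04581
  0.003·log₁₀(0.003/0.021) = -0.00254
D(P‖Q) = 0.2289 dits.

0.2289 dits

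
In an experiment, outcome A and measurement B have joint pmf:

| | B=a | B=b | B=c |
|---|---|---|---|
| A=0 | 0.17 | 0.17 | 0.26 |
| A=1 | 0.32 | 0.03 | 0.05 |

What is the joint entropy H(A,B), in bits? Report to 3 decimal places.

2.268 bits

H(A,B) = −Σ p(x,y)·log₂ p(x,y) over all 6 cells.
  cell (0,a): −0.17·log₂0.17 = 0.4346
  cell (0,b): −0.17·log₂0.17 = 0.4346
  cell (0,c): −0.26·log₂0.26 = 0.5053
  cell (1,a): −0.32·log₂0.32 = 0.5260
  cell (1,b): −0.03·log₂0.03 = 0.1518
  cell (1,c): −0.05·log₂0.05 = 0.2161
Sum = 2.268 bits.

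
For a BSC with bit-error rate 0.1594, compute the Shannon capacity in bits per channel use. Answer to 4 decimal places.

Binary symmetric channel: C = 1 − h₂(ε) where h₂ is the binary entropy function.
h₂(0.1594) = −0.1594·log₂0.1594 − 0.8406·log₂0.8406 = 0.6329.
C = 1 − 0.6329 = 0.3671 bits per channel use.

0.3671 bits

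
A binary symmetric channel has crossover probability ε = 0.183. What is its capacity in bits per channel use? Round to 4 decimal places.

Binary symmetric channel: C = 1 − h₂(ε) where h₂ is the binary entropy function.
h₂(0.183) = −0.183·log₂0.183 − 0.817·log₂0.817 = 0.6866.
C = 1 − 0.6866 = 0.3134 bits per channel use.

0.3134 bits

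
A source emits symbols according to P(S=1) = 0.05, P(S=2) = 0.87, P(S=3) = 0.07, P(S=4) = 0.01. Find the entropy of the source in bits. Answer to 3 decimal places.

H(S) = −Σ p·log₂ p.
  −(0.05)·log₂(0.05) = 0.2161
  −(0.87)·log₂(0.87) = 0.1748
  −(0.07)·log₂(0.07) = 0.2686
  −(0.01)·log₂(0.01) = 0.0664
Sum: 0.2161 + 0.1748 + 0.2686 + 0.0664 = 0.726 bits.

0.726 bits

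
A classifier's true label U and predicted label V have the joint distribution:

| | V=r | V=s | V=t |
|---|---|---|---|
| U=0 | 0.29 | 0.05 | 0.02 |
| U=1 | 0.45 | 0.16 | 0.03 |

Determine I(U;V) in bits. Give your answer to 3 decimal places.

Marginals: p(U) = (0.3600, 0.6400), p(V) = (0.7400, 0.2100, 0.0500).
I(U;V) = Σ p(x,y)·log₂[p(x,y)/(p(x)p(y))].
  (0,r): 0.29·log₂(1.0886) = 0.0355
  (0,s): 0.05·log₂(0.6614) = -0.0298
  (0,t): 0.02·log₂(1.1111) = 0.0030
  (1,r): 0.45·log₂(0.9502) = -0.0332
  (1,s): 0.16·log₂(1.1905) = 0.0402
  (1,t): 0.03·log₂(0.9375) = -0.0028
Sum = 0.013 bits.

0.013 bits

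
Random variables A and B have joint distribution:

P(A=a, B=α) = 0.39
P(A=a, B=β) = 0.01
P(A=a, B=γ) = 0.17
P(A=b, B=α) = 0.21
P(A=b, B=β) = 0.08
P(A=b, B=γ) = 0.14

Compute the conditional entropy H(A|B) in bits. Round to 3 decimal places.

0.914 bits

Marginals: p(A) = (0.5700, 0.4300), p(B) = (0.6000, 0.0900, 0.3100).
H(A|B) = Σ p(B) · H(A|B=·).
  B=α: p=0.6000, H(A|B=α) = 0.9341
  B=β: p=0.0900, H(A|B=β) = 0.5033
  B=γ: p=0.3100, H(A|B=γ) = 0.9932
Weighted sum = 0.914 bits.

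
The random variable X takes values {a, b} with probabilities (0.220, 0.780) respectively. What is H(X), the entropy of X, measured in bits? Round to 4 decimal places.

H(X) = −Σ p·log₂ p.
  −(0.220)·log₂(0.220) = 0.48057
  −(0.780)·log₂(0.780) = 0.27959
Sum: 0.48057 + 0.27959 = 0.7602 bits.

0.7602 bits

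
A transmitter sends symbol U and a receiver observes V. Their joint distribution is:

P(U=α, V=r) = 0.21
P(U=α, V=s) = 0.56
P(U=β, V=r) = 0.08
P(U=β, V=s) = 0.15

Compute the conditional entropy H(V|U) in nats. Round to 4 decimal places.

0.5998 nats

Chain rule: H(V|U) = H(U,V) − H(U).
Marginals: p(U) = (0.7700, 0.2300), p(V) = (0.2900, 0.7100).
H(U,V) = 1.1391 nats; H(U) = 0.5393 nats.
H(V|U) = 1.1391 − 0.5393 = 0.5998 nats.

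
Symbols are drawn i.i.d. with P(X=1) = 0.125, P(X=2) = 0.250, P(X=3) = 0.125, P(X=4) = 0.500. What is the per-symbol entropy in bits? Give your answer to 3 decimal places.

1.750 bits

H(X) = −Σ p·log₂ p.
  −(0.125)·log₂(0.125) = 0.3750
  −(0.250)·log₂(0.250) = 0.5000
  −(0.125)·log₂(0.125) = 0.3750
  −(0.500)·log₂(0.500) = 0.5000
Sum: 0.3750 + 0.5000 + 0.3750 + 0.5000 = 1.750 bits.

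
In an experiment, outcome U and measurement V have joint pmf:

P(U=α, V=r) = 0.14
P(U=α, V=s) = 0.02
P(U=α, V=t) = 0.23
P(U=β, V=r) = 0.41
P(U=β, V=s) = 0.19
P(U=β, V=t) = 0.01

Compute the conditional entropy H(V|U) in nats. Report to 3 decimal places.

Marginals: p(U) = (0.3900, 0.6100), p(V) = (0.5500, 0.2100, 0.2400).
H(V|U) = Σ p(U) · H(V|U=·).
  U=α: p=0.3900, H(V|U=α) = 0.8315
  U=β: p=0.6100, H(V|U=β) = 0.6977
Weighted sum = 0.750 nats.

0.750 nats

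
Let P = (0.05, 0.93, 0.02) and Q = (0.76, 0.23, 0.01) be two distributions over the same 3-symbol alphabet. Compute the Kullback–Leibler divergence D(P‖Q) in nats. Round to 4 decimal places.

D(P‖Q) = Σ p·ln(p/q).
  0.05·ln(0.05/0.76) = -0.13606
  0.93·ln(0.93/0.23) = 1.29931
  0.02·ln(0.02/0.01) = 0.01386
D(P‖Q) = 1.1771 nats.

1.1771 nats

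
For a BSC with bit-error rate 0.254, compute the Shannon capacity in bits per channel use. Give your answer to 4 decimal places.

0.1824 bits

Binary symmetric channel: C = 1 − h₂(ε) where h₂ is the binary entropy function.
h₂(0.254) = −0.254·log₂0.254 − 0.746·log₂0.746 = 0.8176.
C = 1 − 0.8176 = 0.1824 bits per channel use.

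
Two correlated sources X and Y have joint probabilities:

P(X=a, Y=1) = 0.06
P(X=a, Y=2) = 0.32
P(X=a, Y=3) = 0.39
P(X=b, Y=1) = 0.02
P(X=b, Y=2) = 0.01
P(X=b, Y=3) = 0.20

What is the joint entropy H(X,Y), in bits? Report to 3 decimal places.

H(X,Y) = −Σ p(x,y)·log₂ p(x,y) over all 6 cells.
  cell (a,1): −0.06·log₂0.06 = 0.2435
  cell (a,2): −0.32·log₂0.32 = 0.5260
  cell (a,3): −0.39·log₂0.39 = 0.5298
  cell (b,1): −0.02·log₂0.02 = 0.1129
  cell (b,2): −0.01·log₂0.01 = 0.0664
  cell (b,3): −0.20·log₂0.20 = 0.4644
Sum = 1.943 bits.

1.943 bits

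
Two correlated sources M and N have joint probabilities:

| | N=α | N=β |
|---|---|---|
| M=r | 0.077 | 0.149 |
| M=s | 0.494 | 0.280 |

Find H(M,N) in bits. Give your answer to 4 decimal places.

1.7109 bits

H(M,N) = −Σ p(x,y)·log₂ p(x,y) over all 4 cells.
  cell (r,α): −0.077·log₂0.077 = 0.28482
  cell (r,β): −0.149·log₂0.149 = 0.40925
  cell (s,α): −0.494·log₂0.494 = 0.50260
  cell (s,β): −0.280·log₂0.280 = 0.51422
Sum = 1.7109 bits.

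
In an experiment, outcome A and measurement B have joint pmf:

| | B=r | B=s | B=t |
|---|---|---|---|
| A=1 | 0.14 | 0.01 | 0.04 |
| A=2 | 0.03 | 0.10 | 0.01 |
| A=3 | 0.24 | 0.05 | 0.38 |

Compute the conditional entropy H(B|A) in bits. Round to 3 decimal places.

1.201 bits

Marginals: p(A) = (0.1900, 0.1400, 0.6700), p(B) = (0.4100, 0.1600, 0.4300).
H(B|A) = Σ p(A) · H(B|A=·).
  A=1: p=0.1900, H(B|A=1) = 1.0215
  A=2: p=0.1400, H(B|A=2) = 1.0949
  A=3: p=0.6700, H(B|A=3) = 1.2740
Weighted sum = 1.201 bits.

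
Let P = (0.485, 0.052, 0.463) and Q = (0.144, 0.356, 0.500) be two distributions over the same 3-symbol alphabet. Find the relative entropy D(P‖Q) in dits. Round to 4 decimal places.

0.1969 dits

D(P‖Q) = Σ p·log₁₀(p/q).
  0.485·log₁₀(0.485/0.144) = 0.25578
  0.052·log₁₀(0.052/0.356) = -0.04344
  0.463·log₁₀(0.463/0.500) = -0.01546
D(P‖Q) = 0.1969 dits.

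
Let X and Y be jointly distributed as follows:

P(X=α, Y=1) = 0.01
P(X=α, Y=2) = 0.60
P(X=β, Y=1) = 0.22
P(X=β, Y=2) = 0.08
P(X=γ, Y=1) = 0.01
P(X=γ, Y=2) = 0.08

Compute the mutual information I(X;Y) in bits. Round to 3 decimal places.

Marginals: p(X) = (0.6100, 0.3000, 0.0900), p(Y) = (0.2400, 0.7600).
I(X;Y) = H(X) + H(Y) − H(X,Y).
H(X) = 1.2687, H(Y) = 0.7950, H(X,Y) = 1.6386.
I(X;Y) = 1.2687 + 0.7950 − 1.6386 = 0.425 bits.

0.425 bits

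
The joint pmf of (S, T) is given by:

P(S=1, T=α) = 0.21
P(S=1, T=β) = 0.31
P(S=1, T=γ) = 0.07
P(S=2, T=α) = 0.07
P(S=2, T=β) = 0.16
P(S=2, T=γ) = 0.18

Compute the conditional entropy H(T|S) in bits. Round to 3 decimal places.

1.426 bits

Chain rule: H(T|S) = H(S,T) − H(S).
Marginals: p(S) = (0.5900, 0.4100), p(T) = (0.2800, 0.4700, 0.2500).
H(S,T) = 2.4021 bits; H(S) = 0.9765 bits.
H(T|S) = 2.4021 − 0.9765 = 1.426 bits.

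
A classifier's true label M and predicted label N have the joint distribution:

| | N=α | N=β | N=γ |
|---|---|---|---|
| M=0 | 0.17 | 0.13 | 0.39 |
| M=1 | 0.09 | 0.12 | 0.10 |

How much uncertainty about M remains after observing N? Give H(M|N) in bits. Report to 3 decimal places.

Marginals: p(M) = (0.6900, 0.3100), p(N) = (0.2600, 0.2500, 0.4900).
H(M|N) = Σ p(N) · H(M|N=·).
  N=α: p=0.2600, H(M|N=α) = 0.9306
  N=β: p=0.2500, H(M|N=β) = 0.9988
  N=γ: p=0.4900, H(M|N=γ) = 0.7300
Weighted sum = 0.849 bits.

0.849 bits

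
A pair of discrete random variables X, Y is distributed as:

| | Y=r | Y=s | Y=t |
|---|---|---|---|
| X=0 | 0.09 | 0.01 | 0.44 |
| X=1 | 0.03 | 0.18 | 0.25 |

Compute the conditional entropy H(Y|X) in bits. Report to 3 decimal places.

1.002 bits

Marginals: p(X) = (0.5400, 0.4600), p(Y) = (0.1200, 0.1900, 0.6900).
H(Y|X) = Σ p(X) · H(Y|X=·).
  X=0: p=0.5400, H(Y|X=0) = 0.7781
  X=1: p=0.4600, H(Y|X=1) = 1.2647
Weighted sum = 1.002 bits.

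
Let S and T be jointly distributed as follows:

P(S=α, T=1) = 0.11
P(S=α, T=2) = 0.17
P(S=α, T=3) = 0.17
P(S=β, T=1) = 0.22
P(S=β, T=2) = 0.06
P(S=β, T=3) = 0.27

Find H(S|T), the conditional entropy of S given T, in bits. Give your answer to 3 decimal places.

0.917 bits

Marginals: p(S) = (0.4500, 0.5500), p(T) = (0.3300, 0.2300, 0.4400).
H(S|T) = Σ p(T) · H(S|T=·).
  T=1: p=0.3300, H(S|T=1) = 0.9183
  T=2: p=0.2300, H(S|T=2) = 0.8281
  T=3: p=0.4400, H(S|T=3) = 0.9624
Weighted sum = 0.917 bits.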